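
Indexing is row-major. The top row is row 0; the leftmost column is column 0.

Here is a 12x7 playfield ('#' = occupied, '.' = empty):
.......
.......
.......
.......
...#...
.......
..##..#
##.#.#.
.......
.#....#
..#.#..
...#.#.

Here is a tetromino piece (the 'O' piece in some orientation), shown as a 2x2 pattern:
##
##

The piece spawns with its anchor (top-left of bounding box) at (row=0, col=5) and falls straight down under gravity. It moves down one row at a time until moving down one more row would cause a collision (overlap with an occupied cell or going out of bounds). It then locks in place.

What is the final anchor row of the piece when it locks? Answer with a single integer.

Spawn at (row=0, col=5). Try each row:
  row 0: fits
  row 1: fits
  row 2: fits
  row 3: fits
  row 4: fits
  row 5: blocked -> lock at row 4

Answer: 4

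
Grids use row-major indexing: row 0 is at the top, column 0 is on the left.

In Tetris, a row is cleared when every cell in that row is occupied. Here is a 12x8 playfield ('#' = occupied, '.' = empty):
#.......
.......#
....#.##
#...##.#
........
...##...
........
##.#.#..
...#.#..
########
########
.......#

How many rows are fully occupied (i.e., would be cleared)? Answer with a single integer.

Check each row:
  row 0: 7 empty cells -> not full
  row 1: 7 empty cells -> not full
  row 2: 5 empty cells -> not full
  row 3: 4 empty cells -> not full
  row 4: 8 empty cells -> not full
  row 5: 6 empty cells -> not full
  row 6: 8 empty cells -> not full
  row 7: 4 empty cells -> not full
  row 8: 6 empty cells -> not full
  row 9: 0 empty cells -> FULL (clear)
  row 10: 0 empty cells -> FULL (clear)
  row 11: 7 empty cells -> not full
Total rows cleared: 2

Answer: 2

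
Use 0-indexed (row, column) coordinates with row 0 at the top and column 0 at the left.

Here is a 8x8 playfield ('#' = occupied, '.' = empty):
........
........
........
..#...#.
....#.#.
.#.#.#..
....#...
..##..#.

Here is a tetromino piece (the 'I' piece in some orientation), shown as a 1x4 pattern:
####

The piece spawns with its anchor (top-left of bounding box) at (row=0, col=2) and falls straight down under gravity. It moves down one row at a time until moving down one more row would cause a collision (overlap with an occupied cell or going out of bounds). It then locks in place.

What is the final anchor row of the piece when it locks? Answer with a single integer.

Spawn at (row=0, col=2). Try each row:
  row 0: fits
  row 1: fits
  row 2: fits
  row 3: blocked -> lock at row 2

Answer: 2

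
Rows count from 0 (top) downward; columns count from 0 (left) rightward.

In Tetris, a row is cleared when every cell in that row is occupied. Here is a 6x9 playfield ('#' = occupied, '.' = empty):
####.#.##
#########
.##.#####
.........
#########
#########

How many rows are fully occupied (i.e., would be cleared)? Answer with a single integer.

Answer: 3

Derivation:
Check each row:
  row 0: 2 empty cells -> not full
  row 1: 0 empty cells -> FULL (clear)
  row 2: 2 empty cells -> not full
  row 3: 9 empty cells -> not full
  row 4: 0 empty cells -> FULL (clear)
  row 5: 0 empty cells -> FULL (clear)
Total rows cleared: 3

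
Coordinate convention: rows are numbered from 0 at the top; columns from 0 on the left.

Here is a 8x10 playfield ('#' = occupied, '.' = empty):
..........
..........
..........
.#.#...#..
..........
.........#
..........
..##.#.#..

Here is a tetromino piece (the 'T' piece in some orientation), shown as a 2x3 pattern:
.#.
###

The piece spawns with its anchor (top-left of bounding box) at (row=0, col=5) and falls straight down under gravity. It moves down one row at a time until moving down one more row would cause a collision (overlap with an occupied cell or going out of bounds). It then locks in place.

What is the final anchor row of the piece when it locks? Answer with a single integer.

Answer: 1

Derivation:
Spawn at (row=0, col=5). Try each row:
  row 0: fits
  row 1: fits
  row 2: blocked -> lock at row 1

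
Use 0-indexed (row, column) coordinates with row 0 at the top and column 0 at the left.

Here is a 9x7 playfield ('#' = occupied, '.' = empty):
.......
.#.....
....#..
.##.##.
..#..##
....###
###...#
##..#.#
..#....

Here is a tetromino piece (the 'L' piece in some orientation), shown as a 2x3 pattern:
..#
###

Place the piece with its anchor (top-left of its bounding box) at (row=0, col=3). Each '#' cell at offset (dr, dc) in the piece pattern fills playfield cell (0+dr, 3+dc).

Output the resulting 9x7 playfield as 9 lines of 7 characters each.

Answer: .....#.
.#.###.
....#..
.##.##.
..#..##
....###
###...#
##..#.#
..#....

Derivation:
Fill (0+0,3+2) = (0,5)
Fill (0+1,3+0) = (1,3)
Fill (0+1,3+1) = (1,4)
Fill (0+1,3+2) = (1,5)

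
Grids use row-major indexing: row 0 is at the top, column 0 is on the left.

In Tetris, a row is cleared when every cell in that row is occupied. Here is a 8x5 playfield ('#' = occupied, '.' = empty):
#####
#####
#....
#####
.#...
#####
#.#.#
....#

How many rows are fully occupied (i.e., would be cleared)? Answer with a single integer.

Check each row:
  row 0: 0 empty cells -> FULL (clear)
  row 1: 0 empty cells -> FULL (clear)
  row 2: 4 empty cells -> not full
  row 3: 0 empty cells -> FULL (clear)
  row 4: 4 empty cells -> not full
  row 5: 0 empty cells -> FULL (clear)
  row 6: 2 empty cells -> not full
  row 7: 4 empty cells -> not full
Total rows cleared: 4

Answer: 4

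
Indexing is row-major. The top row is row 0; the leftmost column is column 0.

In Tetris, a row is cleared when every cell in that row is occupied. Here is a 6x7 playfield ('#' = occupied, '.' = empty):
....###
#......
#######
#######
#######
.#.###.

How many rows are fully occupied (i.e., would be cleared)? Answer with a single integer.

Check each row:
  row 0: 4 empty cells -> not full
  row 1: 6 empty cells -> not full
  row 2: 0 empty cells -> FULL (clear)
  row 3: 0 empty cells -> FULL (clear)
  row 4: 0 empty cells -> FULL (clear)
  row 5: 3 empty cells -> not full
Total rows cleared: 3

Answer: 3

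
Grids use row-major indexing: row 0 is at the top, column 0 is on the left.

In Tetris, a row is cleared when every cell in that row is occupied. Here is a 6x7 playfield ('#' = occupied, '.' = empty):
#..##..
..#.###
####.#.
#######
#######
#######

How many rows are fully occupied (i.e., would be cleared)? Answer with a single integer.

Answer: 3

Derivation:
Check each row:
  row 0: 4 empty cells -> not full
  row 1: 3 empty cells -> not full
  row 2: 2 empty cells -> not full
  row 3: 0 empty cells -> FULL (clear)
  row 4: 0 empty cells -> FULL (clear)
  row 5: 0 empty cells -> FULL (clear)
Total rows cleared: 3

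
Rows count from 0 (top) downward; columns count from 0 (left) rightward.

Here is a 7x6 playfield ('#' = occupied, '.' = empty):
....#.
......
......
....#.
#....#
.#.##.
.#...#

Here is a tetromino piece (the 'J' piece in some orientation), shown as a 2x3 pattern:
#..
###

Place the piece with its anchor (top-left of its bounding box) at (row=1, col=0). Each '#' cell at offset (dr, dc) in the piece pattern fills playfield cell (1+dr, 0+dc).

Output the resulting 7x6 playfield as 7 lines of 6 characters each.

Fill (1+0,0+0) = (1,0)
Fill (1+1,0+0) = (2,0)
Fill (1+1,0+1) = (2,1)
Fill (1+1,0+2) = (2,2)

Answer: ....#.
#.....
###...
....#.
#....#
.#.##.
.#...#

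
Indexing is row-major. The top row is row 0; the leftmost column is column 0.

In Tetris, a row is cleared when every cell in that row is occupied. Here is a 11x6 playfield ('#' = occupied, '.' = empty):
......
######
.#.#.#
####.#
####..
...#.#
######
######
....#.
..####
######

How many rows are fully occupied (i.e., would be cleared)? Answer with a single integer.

Answer: 4

Derivation:
Check each row:
  row 0: 6 empty cells -> not full
  row 1: 0 empty cells -> FULL (clear)
  row 2: 3 empty cells -> not full
  row 3: 1 empty cell -> not full
  row 4: 2 empty cells -> not full
  row 5: 4 empty cells -> not full
  row 6: 0 empty cells -> FULL (clear)
  row 7: 0 empty cells -> FULL (clear)
  row 8: 5 empty cells -> not full
  row 9: 2 empty cells -> not full
  row 10: 0 empty cells -> FULL (clear)
Total rows cleared: 4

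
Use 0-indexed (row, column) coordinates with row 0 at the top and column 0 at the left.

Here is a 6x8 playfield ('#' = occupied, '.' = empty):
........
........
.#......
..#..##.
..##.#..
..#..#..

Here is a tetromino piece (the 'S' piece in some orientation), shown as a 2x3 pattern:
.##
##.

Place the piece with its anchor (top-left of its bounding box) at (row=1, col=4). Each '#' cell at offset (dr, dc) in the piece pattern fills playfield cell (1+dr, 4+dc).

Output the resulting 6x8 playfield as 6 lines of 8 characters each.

Answer: ........
.....##.
.#..##..
..#..##.
..##.#..
..#..#..

Derivation:
Fill (1+0,4+1) = (1,5)
Fill (1+0,4+2) = (1,6)
Fill (1+1,4+0) = (2,4)
Fill (1+1,4+1) = (2,5)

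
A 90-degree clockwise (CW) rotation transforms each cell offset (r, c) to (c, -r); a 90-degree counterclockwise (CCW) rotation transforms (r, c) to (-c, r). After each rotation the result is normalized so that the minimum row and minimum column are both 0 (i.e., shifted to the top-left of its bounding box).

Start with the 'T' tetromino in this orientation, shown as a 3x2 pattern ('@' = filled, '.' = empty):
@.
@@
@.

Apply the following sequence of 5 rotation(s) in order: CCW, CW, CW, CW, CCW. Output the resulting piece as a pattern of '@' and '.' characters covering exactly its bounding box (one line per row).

Answer: @@@
.@.

Derivation:
Start:
@.
@@
@.
After rotation 1 (CCW):
.@.
@@@
After rotation 2 (CW):
@.
@@
@.
After rotation 3 (CW):
@@@
.@.
After rotation 4 (CW):
.@
@@
.@
After rotation 5 (CCW):
@@@
.@.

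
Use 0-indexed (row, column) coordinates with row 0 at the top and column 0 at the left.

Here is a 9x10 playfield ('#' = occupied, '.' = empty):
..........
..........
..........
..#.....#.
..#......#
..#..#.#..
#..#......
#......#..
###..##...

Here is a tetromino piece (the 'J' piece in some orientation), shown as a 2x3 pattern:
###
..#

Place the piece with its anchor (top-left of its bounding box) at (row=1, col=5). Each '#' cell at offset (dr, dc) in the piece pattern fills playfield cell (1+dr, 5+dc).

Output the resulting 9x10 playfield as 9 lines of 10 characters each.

Fill (1+0,5+0) = (1,5)
Fill (1+0,5+1) = (1,6)
Fill (1+0,5+2) = (1,7)
Fill (1+1,5+2) = (2,7)

Answer: ..........
.....###..
.......#..
..#.....#.
..#......#
..#..#.#..
#..#......
#......#..
###..##...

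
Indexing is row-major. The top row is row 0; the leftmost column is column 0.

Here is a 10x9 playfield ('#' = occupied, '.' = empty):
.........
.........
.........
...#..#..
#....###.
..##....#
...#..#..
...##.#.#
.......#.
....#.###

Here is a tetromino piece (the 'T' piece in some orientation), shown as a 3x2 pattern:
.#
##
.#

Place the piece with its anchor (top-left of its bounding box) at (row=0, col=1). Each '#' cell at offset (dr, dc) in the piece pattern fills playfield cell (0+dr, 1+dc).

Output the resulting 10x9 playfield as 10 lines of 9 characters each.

Answer: ..#......
.##......
..#......
...#..#..
#....###.
..##....#
...#..#..
...##.#.#
.......#.
....#.###

Derivation:
Fill (0+0,1+1) = (0,2)
Fill (0+1,1+0) = (1,1)
Fill (0+1,1+1) = (1,2)
Fill (0+2,1+1) = (2,2)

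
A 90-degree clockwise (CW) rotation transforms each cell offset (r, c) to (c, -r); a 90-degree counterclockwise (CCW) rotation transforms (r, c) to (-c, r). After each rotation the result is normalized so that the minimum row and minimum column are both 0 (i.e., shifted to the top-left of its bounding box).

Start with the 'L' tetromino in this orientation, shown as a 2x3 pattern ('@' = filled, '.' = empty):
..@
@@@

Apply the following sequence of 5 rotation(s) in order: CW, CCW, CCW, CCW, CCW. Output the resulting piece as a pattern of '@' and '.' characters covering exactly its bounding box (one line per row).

Answer: @.
@.
@@

Derivation:
Start:
..@
@@@
After rotation 1 (CW):
@.
@.
@@
After rotation 2 (CCW):
..@
@@@
After rotation 3 (CCW):
@@
.@
.@
After rotation 4 (CCW):
@@@
@..
After rotation 5 (CCW):
@.
@.
@@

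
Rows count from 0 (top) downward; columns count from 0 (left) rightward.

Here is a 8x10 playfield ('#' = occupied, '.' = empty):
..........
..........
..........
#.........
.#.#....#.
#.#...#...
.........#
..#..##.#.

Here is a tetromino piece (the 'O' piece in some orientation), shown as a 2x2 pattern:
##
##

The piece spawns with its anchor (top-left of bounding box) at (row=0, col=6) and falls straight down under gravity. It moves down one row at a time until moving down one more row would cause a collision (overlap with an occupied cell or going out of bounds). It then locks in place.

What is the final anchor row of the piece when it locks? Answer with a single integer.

Spawn at (row=0, col=6). Try each row:
  row 0: fits
  row 1: fits
  row 2: fits
  row 3: fits
  row 4: blocked -> lock at row 3

Answer: 3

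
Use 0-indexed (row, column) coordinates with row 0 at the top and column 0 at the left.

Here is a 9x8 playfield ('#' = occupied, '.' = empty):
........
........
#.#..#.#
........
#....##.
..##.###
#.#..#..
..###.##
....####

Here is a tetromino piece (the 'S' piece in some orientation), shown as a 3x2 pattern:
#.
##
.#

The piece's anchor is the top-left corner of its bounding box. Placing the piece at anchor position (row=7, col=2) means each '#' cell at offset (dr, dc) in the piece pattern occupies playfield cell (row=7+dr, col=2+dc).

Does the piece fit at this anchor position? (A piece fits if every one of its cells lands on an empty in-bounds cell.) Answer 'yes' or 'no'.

Answer: no

Derivation:
Check each piece cell at anchor (7, 2):
  offset (0,0) -> (7,2): occupied ('#') -> FAIL
  offset (1,0) -> (8,2): empty -> OK
  offset (1,1) -> (8,3): empty -> OK
  offset (2,1) -> (9,3): out of bounds -> FAIL
All cells valid: no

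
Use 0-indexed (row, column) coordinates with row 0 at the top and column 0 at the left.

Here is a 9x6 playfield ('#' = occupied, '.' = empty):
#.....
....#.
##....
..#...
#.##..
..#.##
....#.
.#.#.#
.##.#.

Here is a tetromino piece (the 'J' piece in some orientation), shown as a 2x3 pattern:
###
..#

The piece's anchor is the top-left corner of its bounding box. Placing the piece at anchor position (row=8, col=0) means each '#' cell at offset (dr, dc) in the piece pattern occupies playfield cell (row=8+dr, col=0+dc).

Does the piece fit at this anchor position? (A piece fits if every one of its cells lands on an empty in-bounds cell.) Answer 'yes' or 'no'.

Answer: no

Derivation:
Check each piece cell at anchor (8, 0):
  offset (0,0) -> (8,0): empty -> OK
  offset (0,1) -> (8,1): occupied ('#') -> FAIL
  offset (0,2) -> (8,2): occupied ('#') -> FAIL
  offset (1,2) -> (9,2): out of bounds -> FAIL
All cells valid: no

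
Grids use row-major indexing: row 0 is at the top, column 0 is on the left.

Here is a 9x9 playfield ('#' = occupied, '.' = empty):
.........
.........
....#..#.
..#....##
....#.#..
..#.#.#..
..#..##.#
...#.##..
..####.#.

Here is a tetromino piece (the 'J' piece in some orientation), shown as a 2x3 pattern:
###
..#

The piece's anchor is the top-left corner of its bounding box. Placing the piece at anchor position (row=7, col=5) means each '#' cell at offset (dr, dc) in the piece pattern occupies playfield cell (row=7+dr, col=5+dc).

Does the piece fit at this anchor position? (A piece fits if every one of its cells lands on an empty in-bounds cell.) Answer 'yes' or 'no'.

Answer: no

Derivation:
Check each piece cell at anchor (7, 5):
  offset (0,0) -> (7,5): occupied ('#') -> FAIL
  offset (0,1) -> (7,6): occupied ('#') -> FAIL
  offset (0,2) -> (7,7): empty -> OK
  offset (1,2) -> (8,7): occupied ('#') -> FAIL
All cells valid: no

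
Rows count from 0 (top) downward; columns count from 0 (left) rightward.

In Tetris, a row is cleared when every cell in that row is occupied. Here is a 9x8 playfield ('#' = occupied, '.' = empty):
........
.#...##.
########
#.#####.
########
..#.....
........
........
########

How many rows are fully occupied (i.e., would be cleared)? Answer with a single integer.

Check each row:
  row 0: 8 empty cells -> not full
  row 1: 5 empty cells -> not full
  row 2: 0 empty cells -> FULL (clear)
  row 3: 2 empty cells -> not full
  row 4: 0 empty cells -> FULL (clear)
  row 5: 7 empty cells -> not full
  row 6: 8 empty cells -> not full
  row 7: 8 empty cells -> not full
  row 8: 0 empty cells -> FULL (clear)
Total rows cleared: 3

Answer: 3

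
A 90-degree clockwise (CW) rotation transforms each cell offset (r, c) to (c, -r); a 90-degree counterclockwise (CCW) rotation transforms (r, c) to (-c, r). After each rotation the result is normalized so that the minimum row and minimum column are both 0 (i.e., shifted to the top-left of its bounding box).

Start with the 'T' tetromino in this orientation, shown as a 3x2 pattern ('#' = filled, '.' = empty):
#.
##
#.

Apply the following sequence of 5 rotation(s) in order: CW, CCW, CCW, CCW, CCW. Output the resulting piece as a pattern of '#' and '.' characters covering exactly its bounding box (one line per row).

Start:
#.
##
#.
After rotation 1 (CW):
###
.#.
After rotation 2 (CCW):
#.
##
#.
After rotation 3 (CCW):
.#.
###
After rotation 4 (CCW):
.#
##
.#
After rotation 5 (CCW):
###
.#.

Answer: ###
.#.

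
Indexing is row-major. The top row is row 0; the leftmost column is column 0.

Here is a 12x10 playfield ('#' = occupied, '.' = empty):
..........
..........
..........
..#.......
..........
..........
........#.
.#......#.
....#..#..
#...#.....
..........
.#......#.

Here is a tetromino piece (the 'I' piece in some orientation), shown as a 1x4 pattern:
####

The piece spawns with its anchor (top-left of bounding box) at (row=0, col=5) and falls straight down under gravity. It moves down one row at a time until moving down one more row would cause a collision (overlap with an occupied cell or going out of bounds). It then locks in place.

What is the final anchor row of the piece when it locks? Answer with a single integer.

Answer: 5

Derivation:
Spawn at (row=0, col=5). Try each row:
  row 0: fits
  row 1: fits
  row 2: fits
  row 3: fits
  row 4: fits
  row 5: fits
  row 6: blocked -> lock at row 5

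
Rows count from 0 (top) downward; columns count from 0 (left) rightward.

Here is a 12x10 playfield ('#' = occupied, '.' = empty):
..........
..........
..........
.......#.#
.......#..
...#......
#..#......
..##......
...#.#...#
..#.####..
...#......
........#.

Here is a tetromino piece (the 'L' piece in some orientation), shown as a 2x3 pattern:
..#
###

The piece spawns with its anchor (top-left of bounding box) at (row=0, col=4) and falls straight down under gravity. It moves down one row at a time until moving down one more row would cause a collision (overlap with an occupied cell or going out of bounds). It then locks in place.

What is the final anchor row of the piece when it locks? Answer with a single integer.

Spawn at (row=0, col=4). Try each row:
  row 0: fits
  row 1: fits
  row 2: fits
  row 3: fits
  row 4: fits
  row 5: fits
  row 6: fits
  row 7: blocked -> lock at row 6

Answer: 6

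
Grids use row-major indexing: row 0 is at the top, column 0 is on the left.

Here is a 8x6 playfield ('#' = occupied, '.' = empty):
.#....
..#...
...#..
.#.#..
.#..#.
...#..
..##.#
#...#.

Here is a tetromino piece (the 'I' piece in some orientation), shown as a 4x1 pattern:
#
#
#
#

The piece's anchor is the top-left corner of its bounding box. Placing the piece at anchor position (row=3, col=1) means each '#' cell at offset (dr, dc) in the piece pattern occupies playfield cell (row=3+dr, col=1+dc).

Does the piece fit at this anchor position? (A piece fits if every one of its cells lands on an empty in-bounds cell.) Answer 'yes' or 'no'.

Check each piece cell at anchor (3, 1):
  offset (0,0) -> (3,1): occupied ('#') -> FAIL
  offset (1,0) -> (4,1): occupied ('#') -> FAIL
  offset (2,0) -> (5,1): empty -> OK
  offset (3,0) -> (6,1): empty -> OK
All cells valid: no

Answer: no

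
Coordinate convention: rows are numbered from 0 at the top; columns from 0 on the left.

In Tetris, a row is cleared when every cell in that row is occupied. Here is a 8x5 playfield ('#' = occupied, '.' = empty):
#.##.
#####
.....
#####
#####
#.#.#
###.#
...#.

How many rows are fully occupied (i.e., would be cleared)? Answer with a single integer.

Check each row:
  row 0: 2 empty cells -> not full
  row 1: 0 empty cells -> FULL (clear)
  row 2: 5 empty cells -> not full
  row 3: 0 empty cells -> FULL (clear)
  row 4: 0 empty cells -> FULL (clear)
  row 5: 2 empty cells -> not full
  row 6: 1 empty cell -> not full
  row 7: 4 empty cells -> not full
Total rows cleared: 3

Answer: 3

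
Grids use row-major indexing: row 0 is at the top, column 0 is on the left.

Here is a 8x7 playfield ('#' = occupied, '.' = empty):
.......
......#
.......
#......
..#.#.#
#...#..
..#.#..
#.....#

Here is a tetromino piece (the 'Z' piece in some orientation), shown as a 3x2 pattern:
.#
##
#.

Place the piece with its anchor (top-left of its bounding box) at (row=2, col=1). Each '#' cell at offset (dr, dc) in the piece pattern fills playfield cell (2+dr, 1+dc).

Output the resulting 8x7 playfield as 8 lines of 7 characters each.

Fill (2+0,1+1) = (2,2)
Fill (2+1,1+0) = (3,1)
Fill (2+1,1+1) = (3,2)
Fill (2+2,1+0) = (4,1)

Answer: .......
......#
..#....
###....
.##.#.#
#...#..
..#.#..
#.....#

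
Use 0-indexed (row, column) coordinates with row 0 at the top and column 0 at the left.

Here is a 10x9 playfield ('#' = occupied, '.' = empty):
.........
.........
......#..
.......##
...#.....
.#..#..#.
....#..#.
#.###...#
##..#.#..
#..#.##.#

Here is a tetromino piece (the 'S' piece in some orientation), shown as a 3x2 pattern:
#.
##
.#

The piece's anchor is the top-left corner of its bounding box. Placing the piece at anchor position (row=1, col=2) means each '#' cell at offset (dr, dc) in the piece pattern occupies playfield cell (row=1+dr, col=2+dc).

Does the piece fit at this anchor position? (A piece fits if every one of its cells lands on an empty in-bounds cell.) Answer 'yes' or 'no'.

Check each piece cell at anchor (1, 2):
  offset (0,0) -> (1,2): empty -> OK
  offset (1,0) -> (2,2): empty -> OK
  offset (1,1) -> (2,3): empty -> OK
  offset (2,1) -> (3,3): empty -> OK
All cells valid: yes

Answer: yes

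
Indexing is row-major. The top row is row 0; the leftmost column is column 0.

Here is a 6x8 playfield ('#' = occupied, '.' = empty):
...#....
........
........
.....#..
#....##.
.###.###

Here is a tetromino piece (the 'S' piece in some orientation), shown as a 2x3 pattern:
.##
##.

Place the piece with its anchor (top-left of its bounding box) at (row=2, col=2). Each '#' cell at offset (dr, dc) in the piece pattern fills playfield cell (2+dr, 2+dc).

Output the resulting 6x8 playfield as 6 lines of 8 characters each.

Answer: ...#....
........
...##...
..##.#..
#....##.
.###.###

Derivation:
Fill (2+0,2+1) = (2,3)
Fill (2+0,2+2) = (2,4)
Fill (2+1,2+0) = (3,2)
Fill (2+1,2+1) = (3,3)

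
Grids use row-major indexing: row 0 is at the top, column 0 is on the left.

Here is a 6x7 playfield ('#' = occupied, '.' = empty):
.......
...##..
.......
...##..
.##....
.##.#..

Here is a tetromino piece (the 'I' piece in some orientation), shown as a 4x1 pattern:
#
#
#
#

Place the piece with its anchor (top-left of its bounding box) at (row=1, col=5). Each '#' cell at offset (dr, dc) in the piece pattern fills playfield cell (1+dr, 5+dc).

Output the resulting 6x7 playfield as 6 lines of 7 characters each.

Fill (1+0,5+0) = (1,5)
Fill (1+1,5+0) = (2,5)
Fill (1+2,5+0) = (3,5)
Fill (1+3,5+0) = (4,5)

Answer: .......
...###.
.....#.
...###.
.##..#.
.##.#..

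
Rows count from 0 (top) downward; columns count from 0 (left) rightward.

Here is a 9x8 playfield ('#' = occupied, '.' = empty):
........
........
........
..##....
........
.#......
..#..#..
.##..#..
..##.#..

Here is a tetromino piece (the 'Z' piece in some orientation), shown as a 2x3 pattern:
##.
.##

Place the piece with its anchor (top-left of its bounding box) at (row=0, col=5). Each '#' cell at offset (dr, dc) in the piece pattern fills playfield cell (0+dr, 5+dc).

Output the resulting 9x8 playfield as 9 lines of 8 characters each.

Answer: .....##.
......##
........
..##....
........
.#......
..#..#..
.##..#..
..##.#..

Derivation:
Fill (0+0,5+0) = (0,5)
Fill (0+0,5+1) = (0,6)
Fill (0+1,5+1) = (1,6)
Fill (0+1,5+2) = (1,7)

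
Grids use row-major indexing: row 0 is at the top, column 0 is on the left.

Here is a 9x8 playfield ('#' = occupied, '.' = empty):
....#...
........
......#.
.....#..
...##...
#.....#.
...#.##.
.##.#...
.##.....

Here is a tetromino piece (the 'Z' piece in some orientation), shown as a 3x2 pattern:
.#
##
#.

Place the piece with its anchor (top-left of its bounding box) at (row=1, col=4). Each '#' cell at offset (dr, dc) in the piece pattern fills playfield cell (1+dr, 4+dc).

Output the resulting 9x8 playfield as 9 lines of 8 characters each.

Answer: ....#...
.....#..
....###.
....##..
...##...
#.....#.
...#.##.
.##.#...
.##.....

Derivation:
Fill (1+0,4+1) = (1,5)
Fill (1+1,4+0) = (2,4)
Fill (1+1,4+1) = (2,5)
Fill (1+2,4+0) = (3,4)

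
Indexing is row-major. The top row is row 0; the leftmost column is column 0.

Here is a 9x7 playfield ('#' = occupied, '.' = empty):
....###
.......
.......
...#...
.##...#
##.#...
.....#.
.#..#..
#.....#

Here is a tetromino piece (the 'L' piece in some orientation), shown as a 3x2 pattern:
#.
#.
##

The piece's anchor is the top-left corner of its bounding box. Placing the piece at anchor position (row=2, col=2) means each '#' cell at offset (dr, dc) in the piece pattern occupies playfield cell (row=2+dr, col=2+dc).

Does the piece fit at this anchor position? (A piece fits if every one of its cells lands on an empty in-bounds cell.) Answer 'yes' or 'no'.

Check each piece cell at anchor (2, 2):
  offset (0,0) -> (2,2): empty -> OK
  offset (1,0) -> (3,2): empty -> OK
  offset (2,0) -> (4,2): occupied ('#') -> FAIL
  offset (2,1) -> (4,3): empty -> OK
All cells valid: no

Answer: no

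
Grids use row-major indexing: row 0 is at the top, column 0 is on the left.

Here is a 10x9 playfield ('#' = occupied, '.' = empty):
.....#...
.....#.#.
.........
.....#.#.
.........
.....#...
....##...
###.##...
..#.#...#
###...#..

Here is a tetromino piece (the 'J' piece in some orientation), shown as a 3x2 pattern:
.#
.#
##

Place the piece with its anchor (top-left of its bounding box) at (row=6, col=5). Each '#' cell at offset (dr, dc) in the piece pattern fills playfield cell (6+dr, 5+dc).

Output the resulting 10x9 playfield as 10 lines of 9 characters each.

Fill (6+0,5+1) = (6,6)
Fill (6+1,5+1) = (7,6)
Fill (6+2,5+0) = (8,5)
Fill (6+2,5+1) = (8,6)

Answer: .....#...
.....#.#.
.........
.....#.#.
.........
.....#...
....###..
###.###..
..#.###.#
###...#..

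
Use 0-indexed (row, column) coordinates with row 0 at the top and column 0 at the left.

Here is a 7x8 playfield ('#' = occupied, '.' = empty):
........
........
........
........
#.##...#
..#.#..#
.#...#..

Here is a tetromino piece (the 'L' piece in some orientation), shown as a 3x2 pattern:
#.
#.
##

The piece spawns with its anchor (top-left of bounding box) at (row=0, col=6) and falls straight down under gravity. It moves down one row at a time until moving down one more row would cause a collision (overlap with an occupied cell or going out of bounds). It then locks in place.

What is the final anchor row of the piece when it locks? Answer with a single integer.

Spawn at (row=0, col=6). Try each row:
  row 0: fits
  row 1: fits
  row 2: blocked -> lock at row 1

Answer: 1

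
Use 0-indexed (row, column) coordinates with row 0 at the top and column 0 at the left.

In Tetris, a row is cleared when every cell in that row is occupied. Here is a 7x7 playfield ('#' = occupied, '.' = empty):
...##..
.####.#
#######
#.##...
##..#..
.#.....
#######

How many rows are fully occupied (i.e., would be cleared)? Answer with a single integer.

Check each row:
  row 0: 5 empty cells -> not full
  row 1: 2 empty cells -> not full
  row 2: 0 empty cells -> FULL (clear)
  row 3: 4 empty cells -> not full
  row 4: 4 empty cells -> not full
  row 5: 6 empty cells -> not full
  row 6: 0 empty cells -> FULL (clear)
Total rows cleared: 2

Answer: 2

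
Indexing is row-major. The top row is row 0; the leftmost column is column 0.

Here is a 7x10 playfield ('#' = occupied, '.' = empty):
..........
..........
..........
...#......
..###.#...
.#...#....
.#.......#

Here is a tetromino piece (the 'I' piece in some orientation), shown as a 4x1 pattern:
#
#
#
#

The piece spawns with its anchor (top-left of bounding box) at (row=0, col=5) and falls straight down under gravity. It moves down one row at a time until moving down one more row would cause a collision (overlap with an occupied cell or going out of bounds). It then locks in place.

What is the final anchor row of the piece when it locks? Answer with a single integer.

Answer: 1

Derivation:
Spawn at (row=0, col=5). Try each row:
  row 0: fits
  row 1: fits
  row 2: blocked -> lock at row 1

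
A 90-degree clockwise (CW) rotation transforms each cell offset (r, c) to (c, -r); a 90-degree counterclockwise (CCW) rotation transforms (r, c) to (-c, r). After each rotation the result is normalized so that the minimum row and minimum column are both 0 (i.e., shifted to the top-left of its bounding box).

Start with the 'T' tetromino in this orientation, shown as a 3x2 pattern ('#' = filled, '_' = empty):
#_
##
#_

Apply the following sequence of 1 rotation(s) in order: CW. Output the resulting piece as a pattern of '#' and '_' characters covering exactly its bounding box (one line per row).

Answer: ###
_#_

Derivation:
Start:
#_
##
#_
After rotation 1 (CW):
###
_#_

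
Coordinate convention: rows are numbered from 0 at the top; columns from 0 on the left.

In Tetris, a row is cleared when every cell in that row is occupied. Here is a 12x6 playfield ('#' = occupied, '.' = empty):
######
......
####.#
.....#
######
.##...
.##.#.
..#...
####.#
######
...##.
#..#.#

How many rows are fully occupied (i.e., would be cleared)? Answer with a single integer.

Check each row:
  row 0: 0 empty cells -> FULL (clear)
  row 1: 6 empty cells -> not full
  row 2: 1 empty cell -> not full
  row 3: 5 empty cells -> not full
  row 4: 0 empty cells -> FULL (clear)
  row 5: 4 empty cells -> not full
  row 6: 3 empty cells -> not full
  row 7: 5 empty cells -> not full
  row 8: 1 empty cell -> not full
  row 9: 0 empty cells -> FULL (clear)
  row 10: 4 empty cells -> not full
  row 11: 3 empty cells -> not full
Total rows cleared: 3

Answer: 3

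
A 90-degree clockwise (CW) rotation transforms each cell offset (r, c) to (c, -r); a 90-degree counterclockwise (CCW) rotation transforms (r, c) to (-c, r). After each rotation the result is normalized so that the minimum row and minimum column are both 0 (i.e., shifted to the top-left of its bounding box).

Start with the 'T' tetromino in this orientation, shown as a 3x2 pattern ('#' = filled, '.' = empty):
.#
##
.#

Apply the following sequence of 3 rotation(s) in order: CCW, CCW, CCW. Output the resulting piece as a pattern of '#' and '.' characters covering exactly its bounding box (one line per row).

Answer: .#.
###

Derivation:
Start:
.#
##
.#
After rotation 1 (CCW):
###
.#.
After rotation 2 (CCW):
#.
##
#.
After rotation 3 (CCW):
.#.
###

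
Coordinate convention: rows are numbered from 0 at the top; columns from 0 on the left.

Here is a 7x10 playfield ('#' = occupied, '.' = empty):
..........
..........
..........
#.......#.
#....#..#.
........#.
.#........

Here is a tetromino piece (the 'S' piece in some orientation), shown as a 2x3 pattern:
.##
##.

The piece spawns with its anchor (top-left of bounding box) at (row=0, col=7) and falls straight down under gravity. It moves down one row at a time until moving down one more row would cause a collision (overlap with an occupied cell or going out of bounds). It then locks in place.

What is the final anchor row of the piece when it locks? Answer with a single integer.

Spawn at (row=0, col=7). Try each row:
  row 0: fits
  row 1: fits
  row 2: blocked -> lock at row 1

Answer: 1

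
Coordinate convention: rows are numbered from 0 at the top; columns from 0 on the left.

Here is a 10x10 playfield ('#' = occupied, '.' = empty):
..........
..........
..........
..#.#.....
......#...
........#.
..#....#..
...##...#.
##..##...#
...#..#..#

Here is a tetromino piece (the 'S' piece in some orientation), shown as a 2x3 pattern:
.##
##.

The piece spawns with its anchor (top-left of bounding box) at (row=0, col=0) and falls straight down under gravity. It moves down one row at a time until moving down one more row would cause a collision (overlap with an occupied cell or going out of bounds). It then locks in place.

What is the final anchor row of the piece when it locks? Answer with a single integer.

Spawn at (row=0, col=0). Try each row:
  row 0: fits
  row 1: fits
  row 2: fits
  row 3: blocked -> lock at row 2

Answer: 2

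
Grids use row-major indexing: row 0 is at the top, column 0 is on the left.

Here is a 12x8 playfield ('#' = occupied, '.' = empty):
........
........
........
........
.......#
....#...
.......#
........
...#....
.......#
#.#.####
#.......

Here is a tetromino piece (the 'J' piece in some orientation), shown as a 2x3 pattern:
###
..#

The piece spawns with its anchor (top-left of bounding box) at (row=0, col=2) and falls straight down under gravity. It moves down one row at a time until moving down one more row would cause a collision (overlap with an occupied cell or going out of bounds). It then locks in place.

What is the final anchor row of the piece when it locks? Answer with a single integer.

Spawn at (row=0, col=2). Try each row:
  row 0: fits
  row 1: fits
  row 2: fits
  row 3: fits
  row 4: blocked -> lock at row 3

Answer: 3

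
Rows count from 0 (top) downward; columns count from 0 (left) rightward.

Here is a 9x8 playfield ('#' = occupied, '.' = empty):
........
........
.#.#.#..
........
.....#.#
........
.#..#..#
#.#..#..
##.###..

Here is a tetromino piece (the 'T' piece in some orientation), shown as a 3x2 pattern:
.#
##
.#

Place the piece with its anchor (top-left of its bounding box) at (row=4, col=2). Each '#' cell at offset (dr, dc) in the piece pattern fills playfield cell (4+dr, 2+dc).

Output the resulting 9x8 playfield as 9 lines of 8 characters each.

Fill (4+0,2+1) = (4,3)
Fill (4+1,2+0) = (5,2)
Fill (4+1,2+1) = (5,3)
Fill (4+2,2+1) = (6,3)

Answer: ........
........
.#.#.#..
........
...#.#.#
..##....
.#.##..#
#.#..#..
##.###..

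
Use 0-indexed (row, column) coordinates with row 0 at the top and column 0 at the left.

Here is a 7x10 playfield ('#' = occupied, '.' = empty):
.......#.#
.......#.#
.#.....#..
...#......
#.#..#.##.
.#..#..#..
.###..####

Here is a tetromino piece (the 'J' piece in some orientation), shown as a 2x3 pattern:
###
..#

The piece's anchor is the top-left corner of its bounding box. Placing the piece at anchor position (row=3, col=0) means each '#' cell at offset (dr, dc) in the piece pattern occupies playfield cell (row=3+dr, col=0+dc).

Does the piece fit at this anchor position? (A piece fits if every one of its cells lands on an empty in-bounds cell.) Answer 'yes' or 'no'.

Answer: no

Derivation:
Check each piece cell at anchor (3, 0):
  offset (0,0) -> (3,0): empty -> OK
  offset (0,1) -> (3,1): empty -> OK
  offset (0,2) -> (3,2): empty -> OK
  offset (1,2) -> (4,2): occupied ('#') -> FAIL
All cells valid: no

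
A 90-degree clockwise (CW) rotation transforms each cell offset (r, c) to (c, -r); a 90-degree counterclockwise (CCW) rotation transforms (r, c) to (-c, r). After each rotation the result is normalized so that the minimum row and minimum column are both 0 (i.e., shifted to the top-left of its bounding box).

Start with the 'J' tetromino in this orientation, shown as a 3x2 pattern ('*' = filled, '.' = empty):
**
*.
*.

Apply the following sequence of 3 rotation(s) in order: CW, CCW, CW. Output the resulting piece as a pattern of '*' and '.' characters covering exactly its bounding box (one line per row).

Answer: ***
..*

Derivation:
Start:
**
*.
*.
After rotation 1 (CW):
***
..*
After rotation 2 (CCW):
**
*.
*.
After rotation 3 (CW):
***
..*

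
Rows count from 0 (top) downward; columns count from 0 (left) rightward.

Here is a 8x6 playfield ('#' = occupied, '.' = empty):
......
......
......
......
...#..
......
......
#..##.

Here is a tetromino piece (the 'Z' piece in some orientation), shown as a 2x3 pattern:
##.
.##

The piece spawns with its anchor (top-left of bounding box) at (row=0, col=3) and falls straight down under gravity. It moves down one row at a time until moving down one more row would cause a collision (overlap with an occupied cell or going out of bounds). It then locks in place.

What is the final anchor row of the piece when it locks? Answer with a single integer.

Spawn at (row=0, col=3). Try each row:
  row 0: fits
  row 1: fits
  row 2: fits
  row 3: fits
  row 4: blocked -> lock at row 3

Answer: 3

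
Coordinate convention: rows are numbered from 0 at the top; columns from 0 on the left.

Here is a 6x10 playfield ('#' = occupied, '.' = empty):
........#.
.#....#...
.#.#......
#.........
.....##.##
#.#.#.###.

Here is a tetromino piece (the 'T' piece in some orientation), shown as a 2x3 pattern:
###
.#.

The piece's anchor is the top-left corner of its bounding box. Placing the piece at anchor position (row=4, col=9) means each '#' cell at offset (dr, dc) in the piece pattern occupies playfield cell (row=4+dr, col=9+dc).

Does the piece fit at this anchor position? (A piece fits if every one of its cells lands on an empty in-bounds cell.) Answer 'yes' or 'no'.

Check each piece cell at anchor (4, 9):
  offset (0,0) -> (4,9): occupied ('#') -> FAIL
  offset (0,1) -> (4,10): out of bounds -> FAIL
  offset (0,2) -> (4,11): out of bounds -> FAIL
  offset (1,1) -> (5,10): out of bounds -> FAIL
All cells valid: no

Answer: no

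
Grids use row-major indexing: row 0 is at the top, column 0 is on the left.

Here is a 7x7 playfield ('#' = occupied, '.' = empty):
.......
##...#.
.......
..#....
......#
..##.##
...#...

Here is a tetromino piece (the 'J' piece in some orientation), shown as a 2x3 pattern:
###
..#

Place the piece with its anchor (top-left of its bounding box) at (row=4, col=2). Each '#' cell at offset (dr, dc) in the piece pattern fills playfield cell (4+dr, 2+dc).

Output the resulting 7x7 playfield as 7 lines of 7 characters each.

Answer: .......
##...#.
.......
..#....
..###.#
..#####
...#...

Derivation:
Fill (4+0,2+0) = (4,2)
Fill (4+0,2+1) = (4,3)
Fill (4+0,2+2) = (4,4)
Fill (4+1,2+2) = (5,4)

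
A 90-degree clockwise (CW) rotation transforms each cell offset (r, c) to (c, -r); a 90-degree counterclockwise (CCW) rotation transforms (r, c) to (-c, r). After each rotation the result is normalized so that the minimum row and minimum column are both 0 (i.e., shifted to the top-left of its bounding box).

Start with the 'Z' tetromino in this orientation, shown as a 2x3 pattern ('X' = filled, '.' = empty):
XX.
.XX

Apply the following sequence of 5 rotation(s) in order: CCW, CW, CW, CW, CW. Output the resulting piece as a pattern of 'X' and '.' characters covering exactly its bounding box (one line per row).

Start:
XX.
.XX
After rotation 1 (CCW):
.X
XX
X.
After rotation 2 (CW):
XX.
.XX
After rotation 3 (CW):
.X
XX
X.
After rotation 4 (CW):
XX.
.XX
After rotation 5 (CW):
.X
XX
X.

Answer: .X
XX
X.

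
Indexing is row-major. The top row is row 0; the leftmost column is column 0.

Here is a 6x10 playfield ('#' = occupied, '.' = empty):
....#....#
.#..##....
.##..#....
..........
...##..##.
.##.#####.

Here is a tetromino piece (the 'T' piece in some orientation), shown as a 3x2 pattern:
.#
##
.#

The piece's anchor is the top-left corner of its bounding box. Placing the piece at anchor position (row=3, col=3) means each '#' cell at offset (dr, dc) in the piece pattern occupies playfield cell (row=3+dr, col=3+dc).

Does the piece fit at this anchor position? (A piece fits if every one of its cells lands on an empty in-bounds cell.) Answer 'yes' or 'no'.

Answer: no

Derivation:
Check each piece cell at anchor (3, 3):
  offset (0,1) -> (3,4): empty -> OK
  offset (1,0) -> (4,3): occupied ('#') -> FAIL
  offset (1,1) -> (4,4): occupied ('#') -> FAIL
  offset (2,1) -> (5,4): occupied ('#') -> FAIL
All cells valid: no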